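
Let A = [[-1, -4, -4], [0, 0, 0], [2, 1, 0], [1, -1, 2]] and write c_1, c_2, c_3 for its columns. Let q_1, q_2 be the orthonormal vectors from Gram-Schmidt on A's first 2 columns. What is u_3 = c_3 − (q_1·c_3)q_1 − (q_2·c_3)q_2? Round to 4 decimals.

c_1 = (-1, 0, 2, 1); ‖c_1‖ = 2.4495, so q_1 = (-0.4082, 0.0000, 0.8165, 0.4082).
q_1·c_2 = (-0.4082)·(-4) + 0.0000·0 + 0.8165·1 + 0.4082·(-1) = 2.0412.
u_2 = c_2 − 2.0412·q_1 = (-3.1667, 0.0000, -0.6667, -1.8333).
‖u_2‖ = 3.7193, so q_2 = (-0.8514, 0.0000, -0.1792, -0.4929).
q_1·c_3 = (-0.4082)·(-4) + 0.0000·0 + 0.8165·0 + 0.4082·2 = 2.4495; q_2·c_3 = (-0.8514)·(-4) + 0.0000·0 + (-0.1792)·0 + (-0.4929)·2 = 2.4198.
u_3 = c_3 − 2.4495·q_1 − 2.4198·q_2 = (-0.9398, 0.0000, -1.5663, 2.1928).

u_3 = (-0.9398, 0.0000, -1.5663, 2.1928)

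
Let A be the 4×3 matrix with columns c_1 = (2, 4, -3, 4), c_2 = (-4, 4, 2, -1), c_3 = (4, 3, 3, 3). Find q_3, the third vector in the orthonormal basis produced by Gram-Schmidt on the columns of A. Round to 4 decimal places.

q_1 = c_1/‖c_1‖ = (2, 4, -3, 4)/6.7082 = (0.2981, 0.5963, -0.4472, 0.5963).
r_{12} = q_1·c_2 = -0.2981.
u_2 = c_2 + 0.2981·q_1 = (-3.9111, 4.1778, 1.8667, -0.8222).
‖u_2‖ = 6.0755, so q_2 = (-0.6438, 0.6876, 0.3072, -0.1353).
r_{13} = q_1·c_3 = 3.4286; r_{23} = q_2·c_3 = 0.0037.
u_3 = c_3 − 3.4286·q_1 − 0.0037·q_2 = (2.9801, 0.9530, 4.5322, 0.9561).
‖u_3‖ = 5.5897, so q_3 = (0.5331, 0.1705, 0.8108, 0.1710).

q_3 = (0.5331, 0.1705, 0.8108, 0.1710)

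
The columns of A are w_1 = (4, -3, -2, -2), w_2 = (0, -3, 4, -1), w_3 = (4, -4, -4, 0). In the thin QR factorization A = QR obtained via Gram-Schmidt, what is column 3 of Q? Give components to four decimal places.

w_1 = (4, -3, -2, -2); ‖w_1‖ = 5.7446, so q_1 = (0.6963, -0.5222, -0.3482, -0.3482).
q_1·w_2 = 0.6963·0 + (-0.5222)·(-3) + (-0.3482)·4 + (-0.3482)·(-1) = 0.5222.
u_2 = w_2 − 0.5222·q_1 = (-0.3636, -2.7273, 4.1818, -0.8182).
‖u_2‖ = 5.0722, so q_2 = (-0.0717, -0.5377, 0.8245, -0.1613).
q_1·w_3 = 0.6963·4 + (-0.5222)·(-4) + (-0.3482)·(-4) + (-0.3482)·0 = 6.2668; q_2·w_3 = (-0.0717)·4 + (-0.5377)·(-4) + 0.8245·(-4) + (-0.1613)·0 = -1.4338.
u_3 = w_3 − 6.2668·q_1 + 1.4338·q_2 = (-0.4664, -1.4982, -0.6360, 1.9505).
‖u_3‖ = 2.5829, so q_3 = (-0.1806, -0.5801, -0.2463, 0.7552).

q_3 = (-0.1806, -0.5801, -0.2463, 0.7552)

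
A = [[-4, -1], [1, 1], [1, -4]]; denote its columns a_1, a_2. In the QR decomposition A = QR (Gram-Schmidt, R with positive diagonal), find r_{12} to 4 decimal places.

a_1 = (-4, 1, 1); ‖a_1‖ = 4.2426, so e_1 = (-0.9428, 0.2357, 0.2357).
r_{12} = e_1·a_2 = 0.2357.

r_{12} = 0.2357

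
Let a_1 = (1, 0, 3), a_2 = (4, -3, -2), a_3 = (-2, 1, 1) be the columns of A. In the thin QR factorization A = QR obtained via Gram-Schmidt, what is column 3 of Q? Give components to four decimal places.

e_1 = a_1/‖a_1‖ = (1, 0, 3)/3.1623 = (0.3162, 0.0000, 0.9487).
r_{12} = e_1·a_2 = -0.6325.
u_2 = a_2 + 0.6325·e_1 = (4.2000, -3.0000, -1.4000).
‖u_2‖ = 5.3479, so e_2 = (0.7854, -0.5610, -0.2618).
r_{13} = e_1·a_3 = 0.3162; r_{23} = e_2·a_3 = -2.3935.
u_3 = a_3 − 0.3162·e_1 + 2.3935·e_2 = (-0.2203, -0.3427, 0.0734).
‖u_3‖ = 0.4139, so e_3 = (-0.5322, -0.8278, 0.1774).

e_3 = (-0.5322, -0.8278, 0.1774)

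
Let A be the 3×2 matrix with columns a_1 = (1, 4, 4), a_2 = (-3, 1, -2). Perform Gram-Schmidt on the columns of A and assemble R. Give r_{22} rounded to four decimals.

a_1 = (1, 4, 4); ‖a_1‖ = 5.7446, so q_1 = (0.1741, 0.6963, 0.6963).
q_1·a_2 = 0.1741·(-3) + 0.6963·1 + 0.6963·(-2) = -1.2185.
u_2 = a_2 + 1.2185·q_1 = (-2.7879, 1.8485, -1.1515).
r_{22} = ‖u_2‖ = 3.5377.

r_{22} = 3.5377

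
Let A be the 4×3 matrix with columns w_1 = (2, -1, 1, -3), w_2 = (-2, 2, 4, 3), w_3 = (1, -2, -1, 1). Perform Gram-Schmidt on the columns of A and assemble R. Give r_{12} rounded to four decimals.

e_1 = w_1/‖w_1‖ = (2, -1, 1, -3)/3.8730 = (0.5164, -0.2582, 0.2582, -0.7746).
r_{12} = e_1·w_2 = -2.8402.

r_{12} = -2.8402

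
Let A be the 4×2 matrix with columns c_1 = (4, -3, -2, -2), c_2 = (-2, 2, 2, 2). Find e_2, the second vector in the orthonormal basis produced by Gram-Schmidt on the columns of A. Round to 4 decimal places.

c_1 = (4, -3, -2, -2); ‖c_1‖ = 5.7446, so e_1 = (0.6963, -0.5222, -0.3482, -0.3482).
e_1·c_2 = 0.6963·(-2) + (-0.5222)·2 + (-0.3482)·2 + (-0.3482)·2 = -3.8297.
u_2 = c_2 + 3.8297·e_1 = (0.6667, 0.0000, 0.6667, 0.6667).
‖u_2‖ = 1.1547, so e_2 = (0.5774, 0.0000, 0.5774, 0.5774).

e_2 = (0.5774, 0.0000, 0.5774, 0.5774)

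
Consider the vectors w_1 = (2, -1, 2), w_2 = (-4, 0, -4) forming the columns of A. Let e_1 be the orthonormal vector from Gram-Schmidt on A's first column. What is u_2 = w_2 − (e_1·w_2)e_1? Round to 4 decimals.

w_1 = (2, -1, 2); ‖w_1‖ = 3.0000, so e_1 = (0.6667, -0.3333, 0.6667).
e_1·w_2 = 0.6667·(-4) + (-0.3333)·0 + 0.6667·(-4) = -5.3333.
u_2 = w_2 + 5.3333·e_1 = (-0.4444, -1.7778, -0.4444).

u_2 = (-0.4444, -1.7778, -0.4444)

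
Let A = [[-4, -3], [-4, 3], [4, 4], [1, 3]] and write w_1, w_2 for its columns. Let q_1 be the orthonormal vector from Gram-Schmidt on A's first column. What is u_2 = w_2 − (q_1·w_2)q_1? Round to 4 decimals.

u_2 = (-1.4490, 4.5510, 2.4490, 2.6122)

q_1 = w_1/‖w_1‖ = (-4, -4, 4, 1)/7.0000 = (-0.5714, -0.5714, 0.5714, 0.1429).
r_{12} = q_1·w_2 = 2.7143.
u_2 = w_2 − 2.7143·q_1 = (-1.4490, 4.5510, 2.4490, 2.6122).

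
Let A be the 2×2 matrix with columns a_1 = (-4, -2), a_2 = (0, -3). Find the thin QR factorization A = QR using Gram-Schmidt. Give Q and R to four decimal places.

e_1 = a_1/‖a_1‖ = (-4, -2)/4.4721 = (-0.8944, -0.4472).
r_{12} = e_1·a_2 = 1.3416.
u_2 = a_2 − 1.3416·e_1 = (1.2000, -2.4000).
‖u_2‖ = 2.6833, so e_2 = (0.4472, -0.8944).

Q = [[-0.8944, 0.4472], [-0.4472, -0.8944]], R = [[4.4721, 1.3416], [0.0000, 2.6833]]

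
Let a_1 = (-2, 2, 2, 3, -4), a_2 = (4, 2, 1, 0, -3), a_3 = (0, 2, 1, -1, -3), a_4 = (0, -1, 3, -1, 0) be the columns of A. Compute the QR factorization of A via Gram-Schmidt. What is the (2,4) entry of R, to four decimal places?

a_1 = (-2, 2, 2, 3, -4); ‖a_1‖ = 6.0828, so q_1 = (-0.3288, 0.3288, 0.3288, 0.4932, -0.6576).
q_1·a_2 = (-0.3288)·4 + 0.3288·2 + 0.3288·1 + 0.4932·0 + (-0.6576)·(-3) = 1.6440.
u_2 = a_2 − 1.6440·q_1 = (4.5405, 1.4595, 0.4595, -0.8108, -1.9189).
‖u_2‖ = 5.2247, so q_2 = (0.8691, 0.2793, 0.0879, -0.1552, -0.3673).
r_{24} = q_2·a_4 = 0.1397.

r_{24} = 0.1397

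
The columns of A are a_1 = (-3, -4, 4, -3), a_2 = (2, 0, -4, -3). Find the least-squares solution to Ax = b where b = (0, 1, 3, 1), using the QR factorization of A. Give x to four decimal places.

x = (-0.0390, -0.5347)

q_1 = a_1/‖a_1‖ = (-3, -4, 4, -3)/7.0711 = (-0.4243, -0.5657, 0.5657, -0.4243).
r_{12} = q_1·a_2 = -1.8385.
u_2 = a_2 + 1.8385·q_1 = (1.2200, -1.0400, -2.9600, -3.7800).
‖u_2‖ = 5.0616, so q_2 = (0.2410, -0.2055, -0.5848, -0.7468).
Qᵀb = (0.7071, -2.7066).
Back-substitute: x_2 = -2.7066/5.0616 = -0.5347.
x_1 = (0.7071 + 1.8385·(-0.5347))/7.0711 = -0.0390.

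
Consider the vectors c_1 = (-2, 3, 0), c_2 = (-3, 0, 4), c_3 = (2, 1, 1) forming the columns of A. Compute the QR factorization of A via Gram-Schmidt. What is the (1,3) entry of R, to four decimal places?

c_1 = (-2, 3, 0); ‖c_1‖ = 3.6056, so q_1 = (-0.5547, 0.8321, 0.0000).
r_{13} = q_1·c_3 = -0.2774.

r_{13} = -0.2774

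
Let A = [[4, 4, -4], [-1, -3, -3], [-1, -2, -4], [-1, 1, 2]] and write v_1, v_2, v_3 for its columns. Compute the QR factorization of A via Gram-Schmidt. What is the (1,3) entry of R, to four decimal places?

v_1 = (4, -1, -1, -1); ‖v_1‖ = 4.3589, so e_1 = (0.9177, -0.2294, -0.2294, -0.2294).
r_{13} = e_1·v_3 = -2.5236.

r_{13} = -2.5236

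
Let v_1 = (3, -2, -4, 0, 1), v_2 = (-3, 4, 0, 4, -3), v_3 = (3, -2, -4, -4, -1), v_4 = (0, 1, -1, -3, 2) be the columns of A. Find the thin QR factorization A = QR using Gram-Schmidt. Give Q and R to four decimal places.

Q = [[0.5477, -0.1651, -0.0270, -0.2189], [-0.3651, 0.4404, 0.1708, 0.6107], [-0.7303, -0.4404, -0.2697, -0.3145], [0.0000, 0.6606, -0.6832, -0.3099], [0.1826, -0.3853, -0.6562, 0.6199]], R = [[5.4772, -3.6515, 5.1121, 0.7303], [0.0000, 6.0553, -1.8716, -1.8716], [0.0000, 0.0000, 4.0452, 1.1776], [0.0000, 0.0000, 0.0000, 3.0947]]

v_1 = (3, -2, -4, 0, 1); ‖v_1‖ = 5.4772, so e_1 = (0.5477, -0.3651, -0.7303, 0.0000, 0.1826).
e_1·v_2 = 0.5477·(-3) + (-0.3651)·4 + (-0.7303)·0 + 0.0000·4 + 0.1826·(-3) = -3.6515.
u_2 = v_2 + 3.6515·e_1 = (-1.0000, 2.6667, -2.6667, 4.0000, -2.3333).
‖u_2‖ = 6.0553, so e_2 = (-0.1651, 0.4404, -0.4404, 0.6606, -0.3853).
e_1·v_3 = 0.5477·3 + (-0.3651)·(-2) + (-0.7303)·(-4) + 0.0000·(-4) + 0.1826·(-1) = 5.1121; e_2·v_3 = (-0.1651)·3 + 0.4404·(-2) + (-0.4404)·(-4) + 0.6606·(-4) + (-0.3853)·(-1) = -1.8716.
u_3 = v_3 − 5.1121·e_1 + 1.8716·e_2 = (-0.1091, 0.6909, -1.0909, -2.7636, -2.6545).
‖u_3‖ = 4.0452, so e_3 = (-0.0270, 0.1708, -0.2697, -0.6832, -0.6562).
e_1·v_4 = 0.5477·0 + (-0.3651)·1 + (-0.7303)·(-1) + 0.0000·(-3) + 0.1826·2 = 0.7303; e_2·v_4 = (-0.1651)·0 + 0.4404·1 + (-0.4404)·(-1) + 0.6606·(-3) + (-0.3853)·2 = -1.8716; e_3·v_4 = (-0.0270)·0 + 0.1708·1 + (-0.2697)·(-1) + (-0.6832)·(-3) + (-0.6562)·2 = 1.1776.
u_4 = v_4 − 0.7303·e_1 + 1.8716·e_2 − 1.1776·e_3 = (-0.6773, 1.8898, -0.9733, -0.9591, 1.9182).
‖u_4‖ = 3.0947, so e_4 = (-0.2189, 0.6107, -0.3145, -0.3099, 0.6199).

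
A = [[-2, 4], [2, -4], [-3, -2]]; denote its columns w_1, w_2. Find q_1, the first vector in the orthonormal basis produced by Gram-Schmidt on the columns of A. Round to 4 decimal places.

w_1 = (-2, 2, -3); ‖w_1‖ = 4.1231, so q_1 = (-0.4851, 0.4851, -0.7276).

q_1 = (-0.4851, 0.4851, -0.7276)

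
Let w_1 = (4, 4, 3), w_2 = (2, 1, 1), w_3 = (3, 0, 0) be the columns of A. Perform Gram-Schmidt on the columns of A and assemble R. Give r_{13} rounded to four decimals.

r_{13} = 1.8741

w_1 = (4, 4, 3); ‖w_1‖ = 6.4031, so q_1 = (0.6247, 0.6247, 0.4685).
r_{13} = q_1·w_3 = 1.8741.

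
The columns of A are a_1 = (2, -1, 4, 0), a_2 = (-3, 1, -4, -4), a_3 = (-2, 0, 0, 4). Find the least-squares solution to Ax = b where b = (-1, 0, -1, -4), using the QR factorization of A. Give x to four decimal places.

x = (0.6078, 0.8431, -0.1569)

a_1 = (2, -1, 4, 0); ‖a_1‖ = 4.5826, so e_1 = (0.4364, -0.2182, 0.8729, 0.0000).
e_1·a_2 = 0.4364·(-3) + (-0.2182)·1 + 0.8729·(-4) + 0.0000·(-4) = -5.0190.
u_2 = a_2 + 5.0190·e_1 = (-0.8095, -0.0952, 0.3810, -4.0000).
‖u_2‖ = 4.0999, so e_2 = (-0.1974, -0.0232, 0.0929, -0.9756).
e_1·a_3 = 0.4364·(-2) + (-0.2182)·0 + 0.8729·0 + 0.0000·4 = -0.8729; e_2·a_3 = (-0.1974)·(-2) + (-0.0232)·0 + 0.0929·0 + (-0.9756)·4 = -3.5076.
u_3 = a_3 + 0.8729·e_1 + 3.5076·e_2 = (-2.3116, -0.2720, 1.0878, 0.5779).
‖u_3‖ = 2.6334, so e_3 = (-0.8778, -0.1033, 0.4131, 0.2195).
Qᵀb = (-1.3093, 4.0070, -0.4131).
Back-substitute: x_3 = -0.4131/2.6334 = -0.1569.
x_2 = (4.0070 + 3.5076·(-0.1569))/4.0999 = 0.8431.
x_1 = (-1.3093 + 5.0190·0.8431 + 0.8729·(-0.1569))/4.5826 = 0.6078.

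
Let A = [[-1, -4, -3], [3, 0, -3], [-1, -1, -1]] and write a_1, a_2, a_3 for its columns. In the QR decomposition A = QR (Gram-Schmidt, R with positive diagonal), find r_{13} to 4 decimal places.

e_1 = a_1/‖a_1‖ = (-1, 3, -1)/3.3166 = (-0.3015, 0.9045, -0.3015).
r_{13} = e_1·a_3 = -1.5076.

r_{13} = -1.5076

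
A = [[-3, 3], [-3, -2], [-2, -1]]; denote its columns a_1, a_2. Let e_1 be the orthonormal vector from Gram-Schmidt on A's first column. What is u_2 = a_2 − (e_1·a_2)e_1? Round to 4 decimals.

a_1 = (-3, -3, -2); ‖a_1‖ = 4.6904, so e_1 = (-0.6396, -0.6396, -0.4264).
e_1·a_2 = (-0.6396)·3 + (-0.6396)·(-2) + (-0.4264)·(-1) = -0.2132.
u_2 = a_2 + 0.2132·e_1 = (2.8636, -2.1364, -1.0909).

u_2 = (2.8636, -2.1364, -1.0909)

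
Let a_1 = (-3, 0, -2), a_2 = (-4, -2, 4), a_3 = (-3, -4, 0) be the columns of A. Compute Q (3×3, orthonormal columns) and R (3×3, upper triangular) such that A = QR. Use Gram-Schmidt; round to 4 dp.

a_1 = (-3, 0, -2); ‖a_1‖ = 3.6056, so q_1 = (-0.8321, 0.0000, -0.5547).
q_1·a_2 = (-0.8321)·(-4) + 0.0000·(-2) + (-0.5547)·4 = 1.1094.
u_2 = a_2 − 1.1094·q_1 = (-3.0769, -2.0000, 4.6154).
‖u_2‖ = 5.8965, so q_2 = (-0.5218, -0.3392, 0.7827).
q_1·a_3 = (-0.8321)·(-3) + 0.0000·(-4) + (-0.5547)·0 = 2.4962; q_2·a_3 = (-0.5218)·(-3) + (-0.3392)·(-4) + 0.7827·0 = 2.9222.
u_3 = a_3 − 2.4962·q_1 − 2.9222·q_2 = (0.6018, -3.0088, -0.9027).
‖u_3‖ = 3.1985, so q_3 = (0.1881, -0.9407, -0.2822).

Q = [[-0.8321, -0.5218, 0.1881], [0.0000, -0.3392, -0.9407], [-0.5547, 0.7827, -0.2822]], R = [[3.6056, 1.1094, 2.4962], [0.0000, 5.8965, 2.9222], [0.0000, 0.0000, 3.1985]]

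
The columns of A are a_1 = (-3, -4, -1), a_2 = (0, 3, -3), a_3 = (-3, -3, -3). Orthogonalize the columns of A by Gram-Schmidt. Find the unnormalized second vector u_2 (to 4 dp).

u_2 = (-1.0385, 1.6154, -3.3462)

q_1 = a_1/‖a_1‖ = (-3, -4, -1)/5.0990 = (-0.5883, -0.7845, -0.1961).
r_{12} = q_1·a_2 = -1.7650.
u_2 = a_2 + 1.7650·q_1 = (-1.0385, 1.6154, -3.3462).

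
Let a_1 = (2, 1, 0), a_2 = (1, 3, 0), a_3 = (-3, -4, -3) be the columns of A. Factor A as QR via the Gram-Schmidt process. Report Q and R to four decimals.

a_1 = (2, 1, 0); ‖a_1‖ = 2.2361, so q_1 = (0.8944, 0.4472, 0.0000).
q_1·a_2 = 0.8944·1 + 0.4472·3 + 0.0000·0 = 2.2361.
u_2 = a_2 − 2.2361·q_1 = (-1.0000, 2.0000, 0.0000).
‖u_2‖ = 2.2361, so q_2 = (-0.4472, 0.8944, 0.0000).
q_1·a_3 = 0.8944·(-3) + 0.4472·(-4) + 0.0000·(-3) = -4.4721; q_2·a_3 = (-0.4472)·(-3) + 0.8944·(-4) + 0.0000·(-3) = -2.2361.
u_3 = a_3 + 4.4721·q_1 + 2.2361·q_2 = (0.0000, 0.0000, -3.0000).
‖u_3‖ = 3.0000, so q_3 = (0.0000, 0.0000, -1.0000).

Q = [[0.8944, -0.4472, 0.0000], [0.4472, 0.8944, 0.0000], [0.0000, 0.0000, -1.0000]], R = [[2.2361, 2.2361, -4.4721], [0.0000, 2.2361, -2.2361], [0.0000, 0.0000, 3.0000]]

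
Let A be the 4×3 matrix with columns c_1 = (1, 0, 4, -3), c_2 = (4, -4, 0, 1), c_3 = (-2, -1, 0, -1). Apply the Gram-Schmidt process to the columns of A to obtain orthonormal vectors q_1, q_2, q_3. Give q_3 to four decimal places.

q_1 = c_1/‖c_1‖ = (1, 0, 4, -3)/5.0990 = (0.1961, 0.0000, 0.7845, -0.5883).
r_{12} = q_1·c_2 = 0.1961.
u_2 = c_2 − 0.1961·q_1 = (3.9615, -4.0000, -0.1538, 1.1154).
‖u_2‖ = 5.7412, so q_2 = (0.6900, -0.6967, -0.0268, 0.1943).
r_{13} = q_1·c_3 = 0.1961; r_{23} = q_2·c_3 = -0.8776.
u_3 = c_3 − 0.1961·q_1 + 0.8776·q_2 = (-1.4329, -1.6114, -0.1774, -0.7141).
‖u_3‖ = 2.2785, so q_3 = (-0.6289, -0.7072, -0.0778, -0.3134).

q_3 = (-0.6289, -0.7072, -0.0778, -0.3134)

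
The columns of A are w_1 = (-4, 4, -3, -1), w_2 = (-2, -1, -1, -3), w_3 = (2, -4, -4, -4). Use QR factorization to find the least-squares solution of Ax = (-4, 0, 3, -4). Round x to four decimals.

w_1 = (-4, 4, -3, -1); ‖w_1‖ = 6.4807, so e_1 = (-0.6172, 0.6172, -0.4629, -0.1543).
e_1·w_2 = (-0.6172)·(-2) + 0.6172·(-1) + (-0.4629)·(-1) + (-0.1543)·(-3) = 1.5430.
u_2 = w_2 − 1.5430·e_1 = (-1.0476, -1.9524, -0.2857, -2.7619).
‖u_2‖ = 3.5523, so e_2 = (-0.2949, -0.5496, -0.0804, -0.7775).
e_1·w_3 = (-0.6172)·2 + 0.6172·(-4) + (-0.4629)·(-4) + (-0.1543)·(-4) = -1.2344; e_2·w_3 = (-0.2949)·2 + (-0.5496)·(-4) + (-0.0804)·(-4) + (-0.7775)·(-4) = 5.0403.
u_3 = w_3 + 1.2344·e_1 − 5.0403·e_2 = (2.7245, -0.4679, -4.1660, -0.2717).
‖u_3‖ = 5.0072, so e_3 = (0.5441, -0.0935, -0.8320, -0.0543).
Qᵀb = (1.6973, 4.0483, -4.4555).
Back-substitute: x_3 = -4.4555/5.0072 = -0.8898.
x_2 = (4.0483 − 5.0403·(-0.8898))/3.5523 = 2.4022.
x_1 = (1.6973 − 1.5430·2.4022 + 1.2344·(-0.8898))/6.4807 = -0.4795.

x = (-0.4795, 2.4022, -0.8898)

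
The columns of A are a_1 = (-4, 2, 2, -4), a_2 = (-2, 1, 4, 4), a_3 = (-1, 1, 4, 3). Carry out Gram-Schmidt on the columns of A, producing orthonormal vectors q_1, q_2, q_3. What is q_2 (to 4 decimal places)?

a_1 = (-4, 2, 2, -4); ‖a_1‖ = 6.3246, so q_1 = (-0.6325, 0.3162, 0.3162, -0.6325).
q_1·a_2 = (-0.6325)·(-2) + 0.3162·1 + 0.3162·4 + (-0.6325)·4 = 0.3162.
u_2 = a_2 − 0.3162·q_1 = (-1.8000, 0.9000, 3.9000, 4.2000).
‖u_2‖ = 6.0745, so q_2 = (-0.2963, 0.1482, 0.6420, 0.6914).

q_2 = (-0.2963, 0.1482, 0.6420, 0.6914)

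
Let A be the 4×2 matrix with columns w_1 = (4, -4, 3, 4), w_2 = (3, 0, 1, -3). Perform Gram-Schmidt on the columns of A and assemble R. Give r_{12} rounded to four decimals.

q_1 = w_1/‖w_1‖ = (4, -4, 3, 4)/7.5498 = (0.5298, -0.5298, 0.3974, 0.5298).
r_{12} = q_1·w_2 = 0.3974.

r_{12} = 0.3974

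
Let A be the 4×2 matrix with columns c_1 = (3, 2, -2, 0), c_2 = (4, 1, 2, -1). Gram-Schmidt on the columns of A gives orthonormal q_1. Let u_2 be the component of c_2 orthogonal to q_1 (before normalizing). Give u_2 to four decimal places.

u_2 = (2.2353, -0.1765, 3.1765, -1.0000)

c_1 = (3, 2, -2, 0); ‖c_1‖ = 4.1231, so q_1 = (0.7276, 0.4851, -0.4851, 0.0000).
q_1·c_2 = 0.7276·4 + 0.4851·1 + (-0.4851)·2 + 0.0000·(-1) = 2.4254.
u_2 = c_2 − 2.4254·q_1 = (2.2353, -0.1765, 3.1765, -1.0000).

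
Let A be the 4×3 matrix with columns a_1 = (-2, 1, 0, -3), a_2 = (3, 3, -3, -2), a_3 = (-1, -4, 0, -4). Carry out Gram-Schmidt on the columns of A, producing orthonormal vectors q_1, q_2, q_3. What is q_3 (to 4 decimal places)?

a_1 = (-2, 1, 0, -3); ‖a_1‖ = 3.7417, so q_1 = (-0.5345, 0.2673, 0.0000, -0.8018).
q_1·a_2 = (-0.5345)·3 + 0.2673·3 + 0.0000·(-3) + (-0.8018)·(-2) = 0.8018.
u_2 = a_2 − 0.8018·q_1 = (3.4286, 2.7857, -3.0000, -1.3571).
‖u_2‖ = 5.5097, so q_2 = (0.6223, 0.5056, -0.5445, -0.2463).
q_1·a_3 = (-0.5345)·(-1) + 0.2673·(-4) + 0.0000·0 + (-0.8018)·(-4) = 2.6726; q_2·a_3 = 0.6223·(-1) + 0.5056·(-4) + (-0.5445)·0 + (-0.2463)·(-4) = -1.6594.
u_3 = a_3 − 2.6726·q_1 + 1.6594·q_2 = (1.4612, -3.8753, -0.9035, -2.2659).
‖u_3‖ = 4.8066, so q_3 = (0.3040, -0.8062, -0.1880, -0.4714).

q_3 = (0.3040, -0.8062, -0.1880, -0.4714)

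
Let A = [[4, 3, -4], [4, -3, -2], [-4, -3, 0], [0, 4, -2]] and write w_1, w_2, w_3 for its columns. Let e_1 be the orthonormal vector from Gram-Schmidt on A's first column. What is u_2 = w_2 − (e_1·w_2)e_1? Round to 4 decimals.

w_1 = (4, 4, -4, 0); ‖w_1‖ = 6.9282, so e_1 = (0.5774, 0.5774, -0.5774, 0.0000).
e_1·w_2 = 0.5774·3 + 0.5774·(-3) + (-0.5774)·(-3) + 0.0000·4 = 1.7321.
u_2 = w_2 − 1.7321·e_1 = (2.0000, -4.0000, -2.0000, 4.0000).

u_2 = (2.0000, -4.0000, -2.0000, 4.0000)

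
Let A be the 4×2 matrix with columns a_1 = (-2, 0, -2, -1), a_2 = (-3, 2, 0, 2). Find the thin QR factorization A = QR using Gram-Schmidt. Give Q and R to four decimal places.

a_1 = (-2, 0, -2, -1); ‖a_1‖ = 3.0000, so e_1 = (-0.6667, 0.0000, -0.6667, -0.3333).
e_1·a_2 = (-0.6667)·(-3) + 0.0000·2 + (-0.6667)·0 + (-0.3333)·2 = 1.3333.
u_2 = a_2 − 1.3333·e_1 = (-2.1111, 2.0000, 0.8889, 2.4444).
‖u_2‖ = 3.9016, so e_2 = (-0.5411, 0.5126, 0.2278, 0.6265).

Q = [[-0.6667, -0.5411], [0.0000, 0.5126], [-0.6667, 0.2278], [-0.3333, 0.6265]], R = [[3.0000, 1.3333], [0.0000, 3.9016]]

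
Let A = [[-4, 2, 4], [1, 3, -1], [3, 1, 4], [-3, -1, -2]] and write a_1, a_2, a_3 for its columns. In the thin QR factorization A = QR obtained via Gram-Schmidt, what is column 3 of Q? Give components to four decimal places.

a_1 = (-4, 1, 3, -3); ‖a_1‖ = 5.9161, so e_1 = (-0.6761, 0.1690, 0.5071, -0.5071).
e_1·a_2 = (-0.6761)·2 + 0.1690·3 + 0.5071·1 + (-0.5071)·(-1) = 0.1690.
u_2 = a_2 − 0.1690·e_1 = (2.1143, 2.9714, 0.9143, -0.9143).
‖u_2‖ = 3.8693, so e_2 = (0.5464, 0.7680, 0.2363, -0.2363).
e_1·a_3 = (-0.6761)·4 + 0.1690·(-1) + 0.5071·4 + (-0.5071)·(-2) = 0.1690; e_2·a_3 = 0.5464·4 + 0.7680·(-1) + 0.2363·4 + (-0.2363)·(-2) = 2.8355.
u_3 = a_3 − 0.1690·e_1 − 2.8355·e_2 = (2.5649, -3.2061, 3.2443, -1.2443).
‖u_3‖ = 5.3788, so e_3 = (0.4769, -0.5961, 0.6032, -0.2313).

e_3 = (0.4769, -0.5961, 0.6032, -0.2313)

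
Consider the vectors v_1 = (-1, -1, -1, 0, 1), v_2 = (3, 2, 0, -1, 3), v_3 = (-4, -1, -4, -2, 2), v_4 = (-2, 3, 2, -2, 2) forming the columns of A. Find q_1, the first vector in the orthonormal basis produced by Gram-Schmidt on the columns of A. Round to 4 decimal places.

q_1 = v_1/‖v_1‖ = (-1, -1, -1, 0, 1)/2.0000 = (-0.5000, -0.5000, -0.5000, 0.0000, 0.5000).

q_1 = (-0.5000, -0.5000, -0.5000, 0.0000, 0.5000)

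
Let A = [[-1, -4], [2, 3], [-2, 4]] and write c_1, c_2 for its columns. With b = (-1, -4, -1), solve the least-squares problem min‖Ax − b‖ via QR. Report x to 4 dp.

e_1 = c_1/‖c_1‖ = (-1, 2, -2)/3.0000 = (-0.3333, 0.6667, -0.6667).
r_{12} = e_1·c_2 = 0.6667.
u_2 = c_2 − 0.6667·e_1 = (-3.7778, 2.5556, 4.4444).
‖u_2‖ = 6.3683, so e_2 = (-0.5932, 0.4013, 0.6979).
Qᵀb = (-1.6667, -1.7099).
Back-substitute: x_2 = -1.7099/6.3683 = -0.2685.
x_1 = (-1.6667 − 0.6667·(-0.2685))/3.0000 = -0.4959.

x = (-0.4959, -0.2685)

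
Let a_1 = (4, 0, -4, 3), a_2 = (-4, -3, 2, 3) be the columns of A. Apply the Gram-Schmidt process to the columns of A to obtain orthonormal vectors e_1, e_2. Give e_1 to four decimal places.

a_1 = (4, 0, -4, 3); ‖a_1‖ = 6.4031, so e_1 = (0.6247, 0.0000, -0.6247, 0.4685).

e_1 = (0.6247, 0.0000, -0.6247, 0.4685)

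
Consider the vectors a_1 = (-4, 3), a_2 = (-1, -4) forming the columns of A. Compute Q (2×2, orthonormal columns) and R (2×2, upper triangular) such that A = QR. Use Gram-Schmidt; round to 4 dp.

Q = [[-0.8000, -0.6000], [0.6000, -0.8000]], R = [[5.0000, -1.6000], [0.0000, 3.8000]]

a_1 = (-4, 3); ‖a_1‖ = 5.0000, so e_1 = (-0.8000, 0.6000).
e_1·a_2 = (-0.8000)·(-1) + 0.6000·(-4) = -1.6000.
u_2 = a_2 + 1.6000·e_1 = (-2.2800, -3.0400).
‖u_2‖ = 3.8000, so e_2 = (-0.6000, -0.8000).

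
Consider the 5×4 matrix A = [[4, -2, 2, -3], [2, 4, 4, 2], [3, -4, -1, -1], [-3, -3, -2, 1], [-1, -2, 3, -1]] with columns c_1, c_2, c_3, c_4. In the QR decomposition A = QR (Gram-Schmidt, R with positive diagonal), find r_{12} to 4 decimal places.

c_1 = (4, 2, 3, -3, -1); ‖c_1‖ = 6.2450, so q_1 = (0.6405, 0.3203, 0.4804, -0.4804, -0.1601).
r_{12} = q_1·c_2 = -0.1601.

r_{12} = -0.1601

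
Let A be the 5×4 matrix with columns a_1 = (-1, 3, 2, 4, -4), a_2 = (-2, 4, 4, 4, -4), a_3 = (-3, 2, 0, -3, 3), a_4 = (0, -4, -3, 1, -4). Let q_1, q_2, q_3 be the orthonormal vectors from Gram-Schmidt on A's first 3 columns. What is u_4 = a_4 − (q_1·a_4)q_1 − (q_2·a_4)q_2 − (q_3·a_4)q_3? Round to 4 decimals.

a_1 = (-1, 3, 2, 4, -4); ‖a_1‖ = 6.7823, so q_1 = (-0.1474, 0.4423, 0.2949, 0.5898, -0.5898).
q_1·a_2 = (-0.1474)·(-2) + 0.4423·4 + 0.2949·4 + 0.5898·4 + (-0.5898)·(-4) = 7.9619.
u_2 = a_2 − 7.9619·q_1 = (-0.8261, 0.4783, 1.6522, -0.6957, 0.6957).
‖u_2‖ = 2.1468, so q_2 = (-0.3848, 0.2228, 0.7696, -0.3240, 0.3240).
q_1·a_3 = (-0.1474)·(-3) + 0.4423·2 + 0.2949·0 + 0.5898·(-3) + (-0.5898)·3 = -2.2116; q_2·a_3 = (-0.3848)·(-3) + 0.2228·2 + 0.7696·0 + (-0.3240)·(-3) + 0.3240·3 = 3.5442.
u_3 = a_3 + 2.2116·q_1 − 3.5442·q_2 = (-1.9623, 2.1887, -2.0755, -0.5472, 0.5472).
‖u_3‖ = 3.6806, so q_3 = (-0.5331, 0.5946, -0.5639, -0.1487, 0.1487).
q_1·a_4 = (-0.1474)·0 + 0.4423·(-4) + 0.2949·(-3) + 0.5898·1 + (-0.5898)·(-4) = 0.2949; q_2·a_4 = (-0.3848)·0 + 0.2228·(-4) + 0.7696·(-3) + (-0.3240)·1 + 0.3240·(-4) = -4.8201; q_3·a_4 = (-0.5331)·0 + 0.5946·(-4) + (-0.5639)·(-3) + (-0.1487)·1 + 0.1487·(-4) = -1.4302.
u_4 = a_4 − 0.2949·q_1 + 4.8201·q_2 + 1.4302·q_3 = (-2.5738, -2.2061, -0.1838, -0.9485, -2.0515).

u_4 = (-2.5738, -2.2061, -0.1838, -0.9485, -2.0515)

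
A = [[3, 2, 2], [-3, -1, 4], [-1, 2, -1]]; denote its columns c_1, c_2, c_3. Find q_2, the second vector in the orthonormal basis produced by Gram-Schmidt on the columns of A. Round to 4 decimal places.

q_2 = (0.3531, 0.0415, 0.9347)

q_1 = c_1/‖c_1‖ = (3, -3, -1)/4.3589 = (0.6882, -0.6882, -0.2294).
r_{12} = q_1·c_2 = 1.6059.
u_2 = c_2 − 1.6059·q_1 = (0.8947, 0.1053, 2.3684).
‖u_2‖ = 2.5340, so q_2 = (0.3531, 0.0415, 0.9347).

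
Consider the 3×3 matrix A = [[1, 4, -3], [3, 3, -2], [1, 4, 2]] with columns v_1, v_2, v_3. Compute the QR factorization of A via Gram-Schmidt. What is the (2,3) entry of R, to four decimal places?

e_1 = v_1/‖v_1‖ = (1, 3, 1)/3.3166 = (0.3015, 0.9045, 0.3015).
r_{12} = e_1·v_2 = 5.1257.
u_2 = v_2 − 5.1257·e_1 = (2.4545, -1.6364, 2.4545).
‖u_2‖ = 3.8376, so e_2 = (0.6396, -0.4264, 0.6396).
r_{23} = e_2·v_3 = 0.2132.

r_{23} = 0.2132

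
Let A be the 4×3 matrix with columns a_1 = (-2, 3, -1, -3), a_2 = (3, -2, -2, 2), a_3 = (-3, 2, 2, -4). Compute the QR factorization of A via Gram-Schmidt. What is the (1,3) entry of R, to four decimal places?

r_{13} = 4.5873

e_1 = a_1/‖a_1‖ = (-2, 3, -1, -3)/4.7958 = (-0.4170, 0.6255, -0.2085, -0.6255).
r_{13} = e_1·a_3 = 4.5873.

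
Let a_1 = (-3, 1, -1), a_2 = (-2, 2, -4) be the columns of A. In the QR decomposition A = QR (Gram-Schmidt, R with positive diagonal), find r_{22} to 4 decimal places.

r_{22} = 3.3029

a_1 = (-3, 1, -1); ‖a_1‖ = 3.3166, so e_1 = (-0.9045, 0.3015, -0.3015).
e_1·a_2 = (-0.9045)·(-2) + 0.3015·2 + (-0.3015)·(-4) = 3.6181.
u_2 = a_2 − 3.6181·e_1 = (1.2727, 0.9091, -2.9091).
r_{22} = ‖u_2‖ = 3.3029.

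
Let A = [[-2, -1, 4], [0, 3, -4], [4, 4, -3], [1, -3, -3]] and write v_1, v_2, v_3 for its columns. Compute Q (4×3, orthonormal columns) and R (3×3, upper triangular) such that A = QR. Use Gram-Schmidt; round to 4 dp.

Q = [[-0.4364, 0.0870, 0.3745], [0.0000, 0.6088, -0.7434], [0.8729, 0.2319, 0.3032], [0.2182, -0.7537, -0.4639]], R = [[4.5826, 3.2733, -5.0190], [0.0000, 4.9281, -0.5218], [0.0000, 0.0000, 4.9535]]

e_1 = v_1/‖v_1‖ = (-2, 0, 4, 1)/4.5826 = (-0.4364, 0.0000, 0.8729, 0.2182).
r_{12} = e_1·v_2 = 3.2733.
u_2 = v_2 − 3.2733·e_1 = (0.4286, 3.0000, 1.1429, -3.7143).
‖u_2‖ = 4.9281, so e_2 = (0.0870, 0.6088, 0.2319, -0.7537).
r_{13} = e_1·v_3 = -5.0190; r_{23} = e_2·v_3 = -0.5218.
u_3 = v_3 + 5.0190·e_1 + 0.5218·e_2 = (1.8549, -3.6824, 1.5020, -2.2980).
‖u_3‖ = 4.9535, so e_3 = (0.3745, -0.7434, 0.3032, -0.4639).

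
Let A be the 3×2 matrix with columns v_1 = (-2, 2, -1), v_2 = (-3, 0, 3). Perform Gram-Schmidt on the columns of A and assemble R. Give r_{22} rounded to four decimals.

q_1 = v_1/‖v_1‖ = (-2, 2, -1)/3.0000 = (-0.6667, 0.6667, -0.3333).
r_{12} = q_1·v_2 = 1.0000.
u_2 = v_2 − 1.0000·q_1 = (-2.3333, -0.6667, 3.3333).
r_{22} = ‖u_2‖ = 4.1231.

r_{22} = 4.1231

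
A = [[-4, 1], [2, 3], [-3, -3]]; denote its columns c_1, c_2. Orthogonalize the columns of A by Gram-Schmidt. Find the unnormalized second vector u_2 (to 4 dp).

e_1 = c_1/‖c_1‖ = (-4, 2, -3)/5.3852 = (-0.7428, 0.3714, -0.5571).
r_{12} = e_1·c_2 = 2.0426.
u_2 = c_2 − 2.0426·e_1 = (2.5172, 2.2414, -1.8621).

u_2 = (2.5172, 2.2414, -1.8621)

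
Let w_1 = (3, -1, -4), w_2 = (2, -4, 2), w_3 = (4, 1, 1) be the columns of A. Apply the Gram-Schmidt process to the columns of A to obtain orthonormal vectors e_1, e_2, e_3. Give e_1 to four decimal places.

w_1 = (3, -1, -4); ‖w_1‖ = 5.0990, so e_1 = (0.5883, -0.1961, -0.7845).

e_1 = (0.5883, -0.1961, -0.7845)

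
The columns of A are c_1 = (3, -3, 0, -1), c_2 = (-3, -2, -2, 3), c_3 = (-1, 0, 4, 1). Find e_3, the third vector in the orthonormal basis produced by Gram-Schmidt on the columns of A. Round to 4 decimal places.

c_1 = (3, -3, 0, -1); ‖c_1‖ = 4.3589, so e_1 = (0.6882, -0.6882, 0.0000, -0.2294).
e_1·c_2 = 0.6882·(-3) + (-0.6882)·(-2) + 0.0000·(-2) + (-0.2294)·3 = -1.3765.
u_2 = c_2 + 1.3765·e_1 = (-2.0526, -2.9474, -2.0000, 2.6842).
‖u_2‖ = 4.9097, so e_2 = (-0.4181, -0.6003, -0.4074, 0.5467).
e_1·c_3 = 0.6882·(-1) + (-0.6882)·0 + 0.0000·4 + (-0.2294)·1 = -0.9177; e_2·c_3 = (-0.4181)·(-1) + (-0.6003)·0 + (-0.4074)·4 + 0.5467·1 = -0.6646.
u_3 = c_3 + 0.9177·e_1 + 0.6646·e_2 = (-0.6463, -1.0306, 3.7293, 1.1528).
‖u_3‖ = 4.0885, so e_3 = (-0.1581, -0.2521, 0.9121, 0.2820).

e_3 = (-0.1581, -0.2521, 0.9121, 0.2820)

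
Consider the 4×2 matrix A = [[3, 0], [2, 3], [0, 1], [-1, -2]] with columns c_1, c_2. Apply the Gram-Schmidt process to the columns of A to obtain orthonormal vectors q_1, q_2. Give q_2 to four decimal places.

c_1 = (3, 2, 0, -1); ‖c_1‖ = 3.7417, so q_1 = (0.8018, 0.5345, 0.0000, -0.2673).
q_1·c_2 = 0.8018·0 + 0.5345·3 + 0.0000·1 + (-0.2673)·(-2) = 2.1381.
u_2 = c_2 − 2.1381·q_1 = (-1.7143, 1.8571, 1.0000, -1.4286).
‖u_2‖ = 3.0706, so q_2 = (-0.5583, 0.6048, 0.3257, -0.4652).

q_2 = (-0.5583, 0.6048, 0.3257, -0.4652)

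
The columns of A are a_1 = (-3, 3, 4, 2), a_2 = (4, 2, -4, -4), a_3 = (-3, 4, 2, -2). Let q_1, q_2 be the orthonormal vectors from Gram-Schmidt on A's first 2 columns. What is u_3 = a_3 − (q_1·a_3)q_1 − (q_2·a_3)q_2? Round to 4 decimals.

u_3 = (-1.9331, -0.4015, -0.1636, -1.9703)

a_1 = (-3, 3, 4, 2); ‖a_1‖ = 6.1644, so q_1 = (-0.4867, 0.4867, 0.6489, 0.3244).
q_1·a_2 = (-0.4867)·4 + 0.4867·2 + 0.6489·(-4) + 0.3244·(-4) = -4.8666.
u_2 = a_2 + 4.8666·q_1 = (1.6316, 4.3684, -0.8421, -2.4211).
‖u_2‖ = 5.3213, so q_2 = (0.3066, 0.8209, -0.1583, -0.4550).
q_1·a_3 = (-0.4867)·(-3) + 0.4867·4 + 0.6489·2 + 0.3244·(-2) = 4.0555; q_2·a_3 = 0.3066·(-3) + 0.8209·4 + (-0.1583)·2 + (-0.4550)·(-2) = 2.9574.
u_3 = a_3 − 4.0555·q_1 − 2.9574·q_2 = (-1.9331, -0.4015, -0.1636, -1.9703).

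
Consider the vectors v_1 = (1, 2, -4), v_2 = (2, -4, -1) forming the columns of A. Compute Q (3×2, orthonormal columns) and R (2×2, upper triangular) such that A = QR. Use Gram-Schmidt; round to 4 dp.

v_1 = (1, 2, -4); ‖v_1‖ = 4.5826, so e_1 = (0.2182, 0.4364, -0.8729).
e_1·v_2 = 0.2182·2 + 0.4364·(-4) + (-0.8729)·(-1) = -0.4364.
u_2 = v_2 + 0.4364·e_1 = (2.0952, -3.8095, -1.3810).
‖u_2‖ = 4.5617, so e_2 = (0.4593, -0.8351, -0.3027).

Q = [[0.2182, 0.4593], [0.4364, -0.8351], [-0.8729, -0.3027]], R = [[4.5826, -0.4364], [0.0000, 4.5617]]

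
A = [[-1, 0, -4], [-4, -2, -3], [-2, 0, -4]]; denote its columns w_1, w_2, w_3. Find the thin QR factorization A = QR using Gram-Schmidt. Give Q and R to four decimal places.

Q = [[-0.2182, 0.3904, -0.8944], [-0.8729, -0.4880, 0.0000], [-0.4364, 0.7807, 0.4472]], R = [[4.5826, 1.7457, 5.2372], [0.0000, 0.9759, -3.2205], [0.0000, 0.0000, 1.7889]]

w_1 = (-1, -4, -2); ‖w_1‖ = 4.5826, so e_1 = (-0.2182, -0.8729, -0.4364).
e_1·w_2 = (-0.2182)·0 + (-0.8729)·(-2) + (-0.4364)·0 = 1.7457.
u_2 = w_2 − 1.7457·e_1 = (0.3810, -0.4762, 0.7619).
‖u_2‖ = 0.9759, so e_2 = (0.3904, -0.4880, 0.7807).
e_1·w_3 = (-0.2182)·(-4) + (-0.8729)·(-3) + (-0.4364)·(-4) = 5.2372; e_2·w_3 = 0.3904·(-4) + (-0.4880)·(-3) + 0.7807·(-4) = -3.2205.
u_3 = w_3 − 5.2372·e_1 + 3.2205·e_2 = (-1.6000, 0.0000, 0.8000).
‖u_3‖ = 1.7889, so e_3 = (-0.8944, 0.0000, 0.4472).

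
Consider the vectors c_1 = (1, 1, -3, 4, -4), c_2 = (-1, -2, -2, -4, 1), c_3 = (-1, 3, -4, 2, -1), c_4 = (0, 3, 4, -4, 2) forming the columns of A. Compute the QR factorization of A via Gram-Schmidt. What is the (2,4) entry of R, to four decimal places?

r_{24} = -2.0603

c_1 = (1, 1, -3, 4, -4); ‖c_1‖ = 6.5574, so e_1 = (0.1525, 0.1525, -0.4575, 0.6100, -0.6100).
e_1·c_2 = 0.1525·(-1) + 0.1525·(-2) + (-0.4575)·(-2) + 0.6100·(-4) + (-0.6100)·1 = -2.5925.
u_2 = c_2 + 2.5925·e_1 = (-0.6047, -1.6047, -3.1860, -2.4186, -0.5814).
‖u_2‖ = 4.3908, so e_2 = (-0.1377, -0.3655, -0.7256, -0.5508, -0.1324).
r_{24} = e_2·c_4 = -2.0603.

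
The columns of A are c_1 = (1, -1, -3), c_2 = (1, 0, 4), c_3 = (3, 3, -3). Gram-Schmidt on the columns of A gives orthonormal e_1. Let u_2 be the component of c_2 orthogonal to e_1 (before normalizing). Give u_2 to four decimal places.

u_2 = (2.0000, -1.0000, 1.0000)

c_1 = (1, -1, -3); ‖c_1‖ = 3.3166, so e_1 = (0.3015, -0.3015, -0.9045).
e_1·c_2 = 0.3015·1 + (-0.3015)·0 + (-0.9045)·4 = -3.3166.
u_2 = c_2 + 3.3166·e_1 = (2.0000, -1.0000, 1.0000).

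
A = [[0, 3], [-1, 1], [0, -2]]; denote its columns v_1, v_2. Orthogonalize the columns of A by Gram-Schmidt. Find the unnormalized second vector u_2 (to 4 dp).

u_2 = (3.0000, 0.0000, -2.0000)

v_1 = (0, -1, 0); ‖v_1‖ = 1.0000, so e_1 = (0.0000, -1.0000, 0.0000).
e_1·v_2 = 0.0000·3 + (-1.0000)·1 + 0.0000·(-2) = -1.0000.
u_2 = v_2 + 1.0000·e_1 = (3.0000, 0.0000, -2.0000).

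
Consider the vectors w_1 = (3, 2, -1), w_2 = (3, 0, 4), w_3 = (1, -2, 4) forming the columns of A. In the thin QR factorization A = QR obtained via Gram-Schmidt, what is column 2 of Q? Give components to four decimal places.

w_1 = (3, 2, -1); ‖w_1‖ = 3.7417, so q_1 = (0.8018, 0.5345, -0.2673).
q_1·w_2 = 0.8018·3 + 0.5345·0 + (-0.2673)·4 = 1.3363.
u_2 = w_2 − 1.3363·q_1 = (1.9286, -0.7143, 4.3571).
‖u_2‖ = 4.8181, so q_2 = (0.4003, -0.1482, 0.9043).

q_2 = (0.4003, -0.1482, 0.9043)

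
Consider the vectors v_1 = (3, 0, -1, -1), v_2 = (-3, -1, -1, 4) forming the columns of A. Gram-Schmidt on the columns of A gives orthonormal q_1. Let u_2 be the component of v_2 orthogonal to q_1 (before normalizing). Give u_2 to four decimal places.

u_2 = (0.2727, -1.0000, -2.0909, 2.9091)

q_1 = v_1/‖v_1‖ = (3, 0, -1, -1)/3.3166 = (0.9045, 0.0000, -0.3015, -0.3015).
r_{12} = q_1·v_2 = -3.6181.
u_2 = v_2 + 3.6181·q_1 = (0.2727, -1.0000, -2.0909, 2.9091).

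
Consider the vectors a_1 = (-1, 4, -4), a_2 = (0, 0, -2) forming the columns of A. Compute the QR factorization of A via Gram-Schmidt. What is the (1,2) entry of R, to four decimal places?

e_1 = a_1/‖a_1‖ = (-1, 4, -4)/5.7446 = (-0.1741, 0.6963, -0.6963).
r_{12} = e_1·a_2 = 1.3926.

r_{12} = 1.3926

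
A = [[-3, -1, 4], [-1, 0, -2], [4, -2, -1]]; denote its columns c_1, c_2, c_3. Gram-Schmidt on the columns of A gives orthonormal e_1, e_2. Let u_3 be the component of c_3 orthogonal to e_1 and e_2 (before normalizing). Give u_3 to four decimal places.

c_1 = (-3, -1, 4); ‖c_1‖ = 5.0990, so e_1 = (-0.5883, -0.1961, 0.7845).
e_1·c_2 = (-0.5883)·(-1) + (-0.1961)·0 + 0.7845·(-2) = -0.9806.
u_2 = c_2 + 0.9806·e_1 = (-1.5769, -0.1923, -1.2308).
‖u_2‖ = 2.0096, so e_2 = (-0.7847, -0.0957, -0.6124).
e_1·c_3 = (-0.5883)·4 + (-0.1961)·(-2) + 0.7845·(-1) = -2.7456; e_2·c_3 = (-0.7847)·4 + (-0.0957)·(-2) + (-0.6124)·(-1) = -2.3350.
u_3 = c_3 + 2.7456·e_1 + 2.3350·e_2 = (0.5524, -2.7619, -0.2762).

u_3 = (0.5524, -2.7619, -0.2762)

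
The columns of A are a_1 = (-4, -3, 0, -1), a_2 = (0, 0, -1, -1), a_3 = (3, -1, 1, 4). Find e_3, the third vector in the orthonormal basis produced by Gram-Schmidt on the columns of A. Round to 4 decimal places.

a_1 = (-4, -3, 0, -1); ‖a_1‖ = 5.0990, so e_1 = (-0.7845, -0.5883, 0.0000, -0.1961).
e_1·a_2 = (-0.7845)·0 + (-0.5883)·0 + 0.0000·(-1) + (-0.1961)·(-1) = 0.1961.
u_2 = a_2 − 0.1961·e_1 = (0.1538, 0.1154, -1.0000, -0.9615).
‖u_2‖ = 1.4005, so e_2 = (0.1098, 0.0824, -0.7140, -0.6865).
e_1·a_3 = (-0.7845)·3 + (-0.5883)·(-1) + 0.0000·1 + (-0.1961)·4 = -2.5495; e_2·a_3 = 0.1098·3 + 0.0824·(-1) + (-0.7140)·1 + (-0.6865)·4 = -3.2130.
u_3 = a_3 + 2.5495·e_1 + 3.2130·e_2 = (1.3529, -2.2353, -1.2941, 1.2941).
‖u_3‖ = 3.1901, so e_3 = (0.4241, -0.7007, -0.4057, 0.4057).

e_3 = (0.4241, -0.7007, -0.4057, 0.4057)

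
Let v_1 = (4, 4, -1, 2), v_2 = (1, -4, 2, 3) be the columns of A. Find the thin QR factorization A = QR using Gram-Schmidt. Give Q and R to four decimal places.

Q = [[0.6576, 0.3507], [0.6576, -0.5896], [-0.1644, 0.3355], [0.3288, 0.6456]], R = [[6.0828, -1.3152], [0.0000, 5.3170]]

e_1 = v_1/‖v_1‖ = (4, 4, -1, 2)/6.0828 = (0.6576, 0.6576, -0.1644, 0.3288).
r_{12} = e_1·v_2 = -1.3152.
u_2 = v_2 + 1.3152·e_1 = (1.8649, -3.1351, 1.7838, 3.4324).
‖u_2‖ = 5.3170, so e_2 = (0.3507, -0.5896, 0.3355, 0.6456).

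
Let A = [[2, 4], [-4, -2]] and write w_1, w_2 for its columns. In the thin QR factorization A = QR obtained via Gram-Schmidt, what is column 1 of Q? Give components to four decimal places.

e_1 = (0.4472, -0.8944)

e_1 = w_1/‖w_1‖ = (2, -4)/4.4721 = (0.4472, -0.8944).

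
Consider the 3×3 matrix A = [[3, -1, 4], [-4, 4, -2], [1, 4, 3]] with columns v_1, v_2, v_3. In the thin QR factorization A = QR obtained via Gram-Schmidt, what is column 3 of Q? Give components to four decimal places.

q_1 = v_1/‖v_1‖ = (3, -4, 1)/5.0990 = (0.5883, -0.7845, 0.1961).
r_{12} = q_1·v_2 = -2.9417.
u_2 = v_2 + 2.9417·q_1 = (0.7308, 1.6923, 4.5769).
‖u_2‖ = 4.9342, so q_2 = (0.1481, 0.3430, 0.9276).
r_{13} = q_1·v_3 = 4.5107; r_{23} = q_2·v_3 = 2.6892.
u_3 = v_3 − 4.5107·q_1 − 2.6892·q_2 = (0.9479, 0.6161, -0.3791).
‖u_3‖ = 1.1924, so q_3 = (0.7949, 0.5167, -0.3180).

q_3 = (0.7949, 0.5167, -0.3180)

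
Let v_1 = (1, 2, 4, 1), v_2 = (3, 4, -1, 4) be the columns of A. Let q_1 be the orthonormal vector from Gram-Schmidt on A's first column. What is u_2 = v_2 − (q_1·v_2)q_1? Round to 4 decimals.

q_1 = v_1/‖v_1‖ = (1, 2, 4, 1)/4.6904 = (0.2132, 0.4264, 0.8528, 0.2132).
r_{12} = q_1·v_2 = 2.3452.
u_2 = v_2 − 2.3452·q_1 = (2.5000, 3.0000, -3.0000, 3.5000).

u_2 = (2.5000, 3.0000, -3.0000, 3.5000)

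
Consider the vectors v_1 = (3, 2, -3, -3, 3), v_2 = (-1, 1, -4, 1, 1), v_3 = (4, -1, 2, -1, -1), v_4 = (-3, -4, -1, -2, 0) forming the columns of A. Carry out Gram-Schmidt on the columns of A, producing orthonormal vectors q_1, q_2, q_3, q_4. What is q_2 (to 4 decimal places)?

q_1 = v_1/‖v_1‖ = (3, 2, -3, -3, 3)/6.3246 = (0.4743, 0.3162, -0.4743, -0.4743, 0.4743).
r_{12} = q_1·v_2 = 1.7393.
u_2 = v_2 − 1.7393·q_1 = (-1.8250, 0.4500, -3.1750, 1.8250, 0.1750).
‖u_2‖ = 4.1201, so q_2 = (-0.4430, 0.1092, -0.7706, 0.4430, 0.0425).

q_2 = (-0.4430, 0.1092, -0.7706, 0.4430, 0.0425)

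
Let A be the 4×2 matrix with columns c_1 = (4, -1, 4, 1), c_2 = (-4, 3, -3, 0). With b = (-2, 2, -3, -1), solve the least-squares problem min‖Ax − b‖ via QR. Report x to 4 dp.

x = (-0.3538, 0.3538)

c_1 = (4, -1, 4, 1); ‖c_1‖ = 5.8310, so q_1 = (0.6860, -0.1715, 0.6860, 0.1715).
q_1·c_2 = 0.6860·(-4) + (-0.1715)·3 + 0.6860·(-3) + 0.1715·0 = -5.3165.
u_2 = c_2 + 5.3165·q_1 = (-0.3529, 2.0882, 0.6471, 0.9118).
‖u_2‖ = 2.3948, so q_2 = (-0.1474, 0.8720, 0.2702, 0.3807).
Qᵀb = (-3.9445, 0.8474).
Back-substitute: x_2 = 0.8474/2.3948 = 0.3538.
x_1 = (-3.9445 + 5.3165·0.3538)/5.8310 = -0.3538.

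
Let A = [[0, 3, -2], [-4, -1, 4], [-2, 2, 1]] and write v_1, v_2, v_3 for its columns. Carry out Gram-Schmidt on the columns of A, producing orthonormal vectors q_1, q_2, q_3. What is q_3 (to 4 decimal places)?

v_1 = (0, -4, -2); ‖v_1‖ = 4.4721, so q_1 = (0.0000, -0.8944, -0.4472).
q_1·v_2 = 0.0000·3 + (-0.8944)·(-1) + (-0.4472)·2 = 0.0000.
u_2 = v_2 + 0.0000·q_1 = (3.0000, -1.0000, 2.0000).
‖u_2‖ = 3.7417, so q_2 = (0.8018, -0.2673, 0.5345).
q_1·v_3 = 0.0000·(-2) + (-0.8944)·4 + (-0.4472)·1 = -4.0249; q_2·v_3 = 0.8018·(-2) + (-0.2673)·4 + 0.5345·1 = -2.1381.
u_3 = v_3 + 4.0249·q_1 + 2.1381·q_2 = (-0.2857, -0.1714, 0.3429).
‖u_3‖ = 0.4781, so q_3 = (-0.5976, -0.3586, 0.7171).

q_3 = (-0.5976, -0.3586, 0.7171)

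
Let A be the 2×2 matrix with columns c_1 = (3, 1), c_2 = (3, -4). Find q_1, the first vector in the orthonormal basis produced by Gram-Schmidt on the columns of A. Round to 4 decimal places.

q_1 = c_1/‖c_1‖ = (3, 1)/3.1623 = (0.9487, 0.3162).

q_1 = (0.9487, 0.3162)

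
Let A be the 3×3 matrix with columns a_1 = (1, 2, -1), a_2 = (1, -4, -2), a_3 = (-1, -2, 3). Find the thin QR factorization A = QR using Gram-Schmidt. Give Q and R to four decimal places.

Q = [[0.4082, 0.4468, 0.7960], [0.8165, -0.5687, -0.0995], [-0.4082, -0.6906, 0.5970]], R = [[2.4495, -2.0412, -3.2660], [0.0000, 4.1028, -1.3812], [0.0000, 0.0000, 1.1940]]

a_1 = (1, 2, -1); ‖a_1‖ = 2.4495, so q_1 = (0.4082, 0.8165, -0.4082).
q_1·a_2 = 0.4082·1 + 0.8165·(-4) + (-0.4082)·(-2) = -2.0412.
u_2 = a_2 + 2.0412·q_1 = (1.8333, -2.3333, -2.8333).
‖u_2‖ = 4.1028, so q_2 = (0.4468, -0.5687, -0.6906).
q_1·a_3 = 0.4082·(-1) + 0.8165·(-2) + (-0.4082)·3 = -3.2660; q_2·a_3 = 0.4468·(-1) + (-0.5687)·(-2) + (-0.6906)·3 = -1.3812.
u_3 = a_3 + 3.2660·q_1 + 1.3812·q_2 = (0.9505, -0.1188, 0.7129).
‖u_3‖ = 1.1940, so q_3 = (0.7960, -0.0995, 0.5970).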